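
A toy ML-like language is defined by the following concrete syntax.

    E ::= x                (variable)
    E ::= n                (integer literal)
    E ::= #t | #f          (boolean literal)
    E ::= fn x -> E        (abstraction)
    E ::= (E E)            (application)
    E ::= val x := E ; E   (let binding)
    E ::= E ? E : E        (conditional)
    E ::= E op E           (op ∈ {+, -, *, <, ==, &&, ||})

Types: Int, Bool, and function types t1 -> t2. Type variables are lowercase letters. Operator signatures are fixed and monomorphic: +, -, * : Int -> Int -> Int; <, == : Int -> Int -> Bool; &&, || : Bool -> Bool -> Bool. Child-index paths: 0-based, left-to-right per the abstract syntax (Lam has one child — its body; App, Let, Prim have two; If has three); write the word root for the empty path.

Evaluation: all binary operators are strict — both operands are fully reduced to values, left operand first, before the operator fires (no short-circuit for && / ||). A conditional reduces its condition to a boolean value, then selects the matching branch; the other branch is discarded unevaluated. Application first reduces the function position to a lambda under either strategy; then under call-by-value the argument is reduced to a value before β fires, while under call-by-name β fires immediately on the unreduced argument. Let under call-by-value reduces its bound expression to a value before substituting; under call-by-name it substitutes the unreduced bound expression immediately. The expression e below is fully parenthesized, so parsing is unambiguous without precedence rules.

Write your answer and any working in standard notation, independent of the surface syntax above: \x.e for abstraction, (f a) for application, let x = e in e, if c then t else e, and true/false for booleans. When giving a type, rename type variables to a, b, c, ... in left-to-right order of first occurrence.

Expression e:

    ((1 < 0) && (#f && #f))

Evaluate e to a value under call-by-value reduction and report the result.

Trace:
step 0: ((1 < 0) && (false && false))
step 1: [delta@0] (false && (false && false))
step 2: [delta@1] (false && false)
step 3: [delta@root] false

Answer: false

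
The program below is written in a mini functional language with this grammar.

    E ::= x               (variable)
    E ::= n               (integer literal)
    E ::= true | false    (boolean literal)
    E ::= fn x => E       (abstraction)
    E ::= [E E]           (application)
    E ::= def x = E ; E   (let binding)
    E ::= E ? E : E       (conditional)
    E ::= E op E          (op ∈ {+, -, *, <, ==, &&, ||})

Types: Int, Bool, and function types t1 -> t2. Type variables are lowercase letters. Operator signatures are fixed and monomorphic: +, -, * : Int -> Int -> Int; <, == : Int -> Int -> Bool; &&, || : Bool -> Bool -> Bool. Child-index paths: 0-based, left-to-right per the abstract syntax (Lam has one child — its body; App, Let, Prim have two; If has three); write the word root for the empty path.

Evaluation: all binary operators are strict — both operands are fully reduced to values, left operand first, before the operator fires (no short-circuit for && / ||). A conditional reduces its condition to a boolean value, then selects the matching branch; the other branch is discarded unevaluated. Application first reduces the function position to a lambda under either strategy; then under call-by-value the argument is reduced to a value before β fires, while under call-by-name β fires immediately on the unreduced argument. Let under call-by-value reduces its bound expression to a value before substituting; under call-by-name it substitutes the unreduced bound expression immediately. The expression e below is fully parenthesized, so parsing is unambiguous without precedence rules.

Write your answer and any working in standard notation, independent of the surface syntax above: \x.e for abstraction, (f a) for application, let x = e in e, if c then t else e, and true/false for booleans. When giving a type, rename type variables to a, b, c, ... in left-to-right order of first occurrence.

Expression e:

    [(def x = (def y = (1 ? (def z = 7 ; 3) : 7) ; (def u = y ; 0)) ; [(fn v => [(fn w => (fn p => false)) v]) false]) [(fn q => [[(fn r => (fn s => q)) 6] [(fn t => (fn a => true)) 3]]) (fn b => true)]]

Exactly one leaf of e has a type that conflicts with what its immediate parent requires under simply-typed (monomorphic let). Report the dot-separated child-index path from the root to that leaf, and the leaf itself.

Answer: 0.0.0.0 : 1

Trace:
  unify Int ~ Bool
  FAIL: mismatch Int ~ Bool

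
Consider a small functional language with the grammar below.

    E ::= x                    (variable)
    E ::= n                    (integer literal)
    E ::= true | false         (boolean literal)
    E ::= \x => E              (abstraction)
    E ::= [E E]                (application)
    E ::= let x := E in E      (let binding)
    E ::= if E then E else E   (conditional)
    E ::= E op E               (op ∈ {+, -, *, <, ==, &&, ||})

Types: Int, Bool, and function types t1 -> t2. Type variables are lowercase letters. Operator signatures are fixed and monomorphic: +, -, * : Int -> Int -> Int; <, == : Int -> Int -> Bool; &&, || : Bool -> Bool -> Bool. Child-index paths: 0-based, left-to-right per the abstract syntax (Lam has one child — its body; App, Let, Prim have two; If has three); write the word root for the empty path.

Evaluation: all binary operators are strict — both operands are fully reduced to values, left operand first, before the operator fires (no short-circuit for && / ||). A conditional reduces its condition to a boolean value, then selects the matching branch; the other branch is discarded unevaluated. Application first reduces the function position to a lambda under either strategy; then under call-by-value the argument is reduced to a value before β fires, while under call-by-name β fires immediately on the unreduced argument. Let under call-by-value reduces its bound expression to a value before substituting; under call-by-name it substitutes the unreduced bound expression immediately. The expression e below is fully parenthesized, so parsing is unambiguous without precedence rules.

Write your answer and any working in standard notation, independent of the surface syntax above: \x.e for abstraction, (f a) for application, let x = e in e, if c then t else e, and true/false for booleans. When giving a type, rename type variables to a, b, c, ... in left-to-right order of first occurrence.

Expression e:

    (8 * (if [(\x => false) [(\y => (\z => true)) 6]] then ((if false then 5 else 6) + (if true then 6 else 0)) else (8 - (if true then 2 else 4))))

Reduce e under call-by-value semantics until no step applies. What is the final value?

Answer: 48

Working:
step 0: (8 * (if ((\x.false) ((\y.(\z.true)) 6)) then ((if false then 5 else 6) + (if true then 6 else 0)) else (8 - (if true then 2 else 4))))
step 1: [beta@1.0.1] (8 * (if ((\x.false) (\z.true)) then ((if false then 5 else 6) + (if true then 6 else 0)) else (8 - (if true then 2 else 4))))
step 2: [beta@1.0] (8 * (if false then ((if false then 5 else 6) + (if true then 6 else 0)) else (8 - (if true then 2 else 4))))
step 3: [if@1] (8 * (8 - (if true then 2 else 4)))
step 4: [if@1.1] (8 * (8 - 2))
step 5: [delta@1] (8 * 6)
step 6: [delta@root] 48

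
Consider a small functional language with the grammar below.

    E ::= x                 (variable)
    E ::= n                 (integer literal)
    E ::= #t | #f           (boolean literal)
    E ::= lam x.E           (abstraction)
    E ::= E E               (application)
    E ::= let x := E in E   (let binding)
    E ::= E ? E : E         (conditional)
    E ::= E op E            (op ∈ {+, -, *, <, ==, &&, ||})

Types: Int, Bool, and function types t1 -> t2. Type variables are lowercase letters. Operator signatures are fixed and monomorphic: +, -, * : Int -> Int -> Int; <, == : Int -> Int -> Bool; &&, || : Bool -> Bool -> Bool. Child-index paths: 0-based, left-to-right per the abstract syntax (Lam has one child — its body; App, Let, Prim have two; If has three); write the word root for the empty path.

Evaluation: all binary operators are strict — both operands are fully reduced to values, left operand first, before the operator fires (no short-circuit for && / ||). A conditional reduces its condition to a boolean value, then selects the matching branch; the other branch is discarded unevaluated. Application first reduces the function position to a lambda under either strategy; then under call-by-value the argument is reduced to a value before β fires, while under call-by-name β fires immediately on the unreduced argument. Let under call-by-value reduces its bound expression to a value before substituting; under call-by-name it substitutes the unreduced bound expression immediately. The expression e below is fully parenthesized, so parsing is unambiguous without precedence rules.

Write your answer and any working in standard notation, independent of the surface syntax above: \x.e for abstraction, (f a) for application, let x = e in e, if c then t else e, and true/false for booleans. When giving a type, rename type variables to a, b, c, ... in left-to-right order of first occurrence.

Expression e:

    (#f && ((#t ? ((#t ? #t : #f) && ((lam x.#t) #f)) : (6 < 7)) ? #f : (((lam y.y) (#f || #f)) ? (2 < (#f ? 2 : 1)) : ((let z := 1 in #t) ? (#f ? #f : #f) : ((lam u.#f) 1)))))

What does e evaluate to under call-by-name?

Answer: false

Working:
step 0: (false && (if (if true then ((if true then true else false) && ((\x.true) false)) else (6 < 7)) then false else (if ((\y.y) (false || false)) then (2 < (if false then 2 else 1)) else (if (let z = 1 in true) then (if false then false else false) else ((\u.false) 1)))))
step 1: [if@1.0] (false && (if ((if true then true else false) && ((\x.true) false)) then false else (if ((\y.y) (false || false)) then (2 < (if false then 2 else 1)) else (if (let z = 1 in true) then (if false then false else false) else ((\u.false) 1)))))
step 2: [if@1.0.0] (false && (if (true && ((\x.true) false)) then false else (if ((\y.y) (false || false)) then (2 < (if false then 2 else 1)) else (if (let z = 1 in true) then (if false then false else false) else ((\u.false) 1)))))
step 3: [beta@1.0.1] (false && (if (true && true) then false else (if ((\y.y) (false || false)) then (2 < (if false then 2 else 1)) else (if (let z = 1 in true) then (if false then false else false) else ((\u.false) 1)))))
step 4: [delta@1.0] (false && (if true then false else (if ((\y.y) (false || false)) then (2 < (if false then 2 else 1)) else (if (let z = 1 in true) then (if false then false else false) else ((\u.false) 1)))))
step 5: [if@1] (false && false)
step 6: [delta@root] false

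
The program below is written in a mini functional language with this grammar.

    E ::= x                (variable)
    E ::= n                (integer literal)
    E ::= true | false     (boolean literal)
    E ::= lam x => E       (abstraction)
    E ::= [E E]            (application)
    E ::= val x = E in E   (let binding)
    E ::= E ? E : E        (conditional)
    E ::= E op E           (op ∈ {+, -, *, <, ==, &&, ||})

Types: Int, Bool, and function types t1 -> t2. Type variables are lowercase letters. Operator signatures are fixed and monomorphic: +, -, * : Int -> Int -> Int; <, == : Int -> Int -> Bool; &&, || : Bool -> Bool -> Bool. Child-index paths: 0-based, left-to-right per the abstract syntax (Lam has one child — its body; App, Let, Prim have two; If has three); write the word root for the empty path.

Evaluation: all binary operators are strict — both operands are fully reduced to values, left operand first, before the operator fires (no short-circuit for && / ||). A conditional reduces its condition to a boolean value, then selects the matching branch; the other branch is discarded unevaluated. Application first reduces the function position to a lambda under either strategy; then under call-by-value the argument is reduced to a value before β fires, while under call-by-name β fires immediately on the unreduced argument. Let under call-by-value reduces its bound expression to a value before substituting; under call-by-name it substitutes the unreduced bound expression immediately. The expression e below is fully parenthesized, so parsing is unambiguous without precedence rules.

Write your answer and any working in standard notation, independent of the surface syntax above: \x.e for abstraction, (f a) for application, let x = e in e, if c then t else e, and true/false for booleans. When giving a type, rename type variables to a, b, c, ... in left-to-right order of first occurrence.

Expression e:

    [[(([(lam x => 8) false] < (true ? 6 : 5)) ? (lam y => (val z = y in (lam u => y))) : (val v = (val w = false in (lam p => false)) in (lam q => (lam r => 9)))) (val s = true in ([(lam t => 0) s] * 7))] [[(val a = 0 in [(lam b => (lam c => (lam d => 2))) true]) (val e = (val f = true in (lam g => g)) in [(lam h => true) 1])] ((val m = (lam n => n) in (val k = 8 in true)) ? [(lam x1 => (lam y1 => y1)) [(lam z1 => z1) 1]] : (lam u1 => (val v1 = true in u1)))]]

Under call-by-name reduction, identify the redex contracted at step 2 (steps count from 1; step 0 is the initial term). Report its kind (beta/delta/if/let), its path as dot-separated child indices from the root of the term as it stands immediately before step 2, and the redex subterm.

Working:
step 0: (((if (((\x.8) false) < (if true then 6 else 5)) then (\y.(let z = y in (\u.y))) else (let v = (let w = false in (\p.false)) in (\q.(\r.9)))) (let s = true in (((\t.0) s) * 7))) (((let a = 0 in ((\b.(\c.(\d.2))) true)) (let e = (let f = true in (\g.g)) in ((\h.true) 1))) (if (let m = (\n.n) in (let k = 8 in true)) then ((\x1.(\y1.y1)) ((\z1.z1) 1)) else (\u1.(let v1 = true in u1)))))
step 1: [beta@0.0.0.0] (((if (8 < (if true then 6 else 5)) then (\y.(let z = y in (\u.y))) else (let v = (let w = false in (\p.false)) in (\q.(\r.9)))) (let s = true in (((\t.0) s) * 7))) (((let a = 0 in ((\b.(\c.(\d.2))) true)) (let e = (let f = true in (\g.g)) in ((\h.true) 1))) (if (let m = (\n.n) in (let k = 8 in true)) then ((\x1.(\y1.y1)) ((\z1.z1) 1)) else (\u1.(let v1 = true in u1)))))
step 2: [if@0.0.0.1] (((if (8 < 6) then (\y.(let z = y in (\u.y))) else (let v = (let w = false in (\p.false)) in (\q.(\r.9)))) (let s = true in (((\t.0) s) * 7))) (((let a = 0 in ((\b.(\c.(\d.2))) true)) (let e = (let f = true in (\g.g)) in ((\h.true) 1))) (if (let m = (\n.n) in (let k = 8 in true)) then ((\x1.(\y1.y1)) ((\z1.z1) 1)) else (\u1.(let v1 = true in u1)))))

Answer: if at 0.0.0.1 : (if true then 6 else 5)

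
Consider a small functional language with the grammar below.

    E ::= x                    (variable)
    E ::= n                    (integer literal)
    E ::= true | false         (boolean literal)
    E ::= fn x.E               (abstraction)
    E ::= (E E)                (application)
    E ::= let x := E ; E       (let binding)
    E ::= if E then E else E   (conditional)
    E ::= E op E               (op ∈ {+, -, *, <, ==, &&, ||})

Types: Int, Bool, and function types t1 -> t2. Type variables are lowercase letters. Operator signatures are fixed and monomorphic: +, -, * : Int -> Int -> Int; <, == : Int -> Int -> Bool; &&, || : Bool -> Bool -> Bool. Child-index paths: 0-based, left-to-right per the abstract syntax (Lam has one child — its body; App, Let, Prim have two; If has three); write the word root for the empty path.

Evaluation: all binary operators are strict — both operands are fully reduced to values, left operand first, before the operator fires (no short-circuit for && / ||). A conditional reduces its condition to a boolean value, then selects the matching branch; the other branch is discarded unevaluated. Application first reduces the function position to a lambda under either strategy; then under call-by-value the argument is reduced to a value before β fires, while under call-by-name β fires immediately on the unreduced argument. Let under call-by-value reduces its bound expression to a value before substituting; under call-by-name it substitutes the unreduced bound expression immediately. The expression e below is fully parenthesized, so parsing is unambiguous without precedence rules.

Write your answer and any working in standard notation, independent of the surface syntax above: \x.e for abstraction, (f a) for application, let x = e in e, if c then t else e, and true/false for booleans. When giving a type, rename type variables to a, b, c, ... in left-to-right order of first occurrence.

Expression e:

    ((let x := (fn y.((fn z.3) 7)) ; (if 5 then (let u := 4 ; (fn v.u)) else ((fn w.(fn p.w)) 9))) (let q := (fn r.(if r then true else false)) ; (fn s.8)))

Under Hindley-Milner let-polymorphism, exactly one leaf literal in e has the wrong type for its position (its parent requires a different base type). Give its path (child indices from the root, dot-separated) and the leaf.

Derivation:
\z._ : b -> Int
  unify b -> Int ~ Int -> c
  unify b ~ Int
  unify Int ~ c
_ _ : Int
\y._ : a -> Int
let x : forall. a -> Int
  unify Int ~ Bool
  FAIL: mismatch Int ~ Bool

Answer: 0.1.0 : 5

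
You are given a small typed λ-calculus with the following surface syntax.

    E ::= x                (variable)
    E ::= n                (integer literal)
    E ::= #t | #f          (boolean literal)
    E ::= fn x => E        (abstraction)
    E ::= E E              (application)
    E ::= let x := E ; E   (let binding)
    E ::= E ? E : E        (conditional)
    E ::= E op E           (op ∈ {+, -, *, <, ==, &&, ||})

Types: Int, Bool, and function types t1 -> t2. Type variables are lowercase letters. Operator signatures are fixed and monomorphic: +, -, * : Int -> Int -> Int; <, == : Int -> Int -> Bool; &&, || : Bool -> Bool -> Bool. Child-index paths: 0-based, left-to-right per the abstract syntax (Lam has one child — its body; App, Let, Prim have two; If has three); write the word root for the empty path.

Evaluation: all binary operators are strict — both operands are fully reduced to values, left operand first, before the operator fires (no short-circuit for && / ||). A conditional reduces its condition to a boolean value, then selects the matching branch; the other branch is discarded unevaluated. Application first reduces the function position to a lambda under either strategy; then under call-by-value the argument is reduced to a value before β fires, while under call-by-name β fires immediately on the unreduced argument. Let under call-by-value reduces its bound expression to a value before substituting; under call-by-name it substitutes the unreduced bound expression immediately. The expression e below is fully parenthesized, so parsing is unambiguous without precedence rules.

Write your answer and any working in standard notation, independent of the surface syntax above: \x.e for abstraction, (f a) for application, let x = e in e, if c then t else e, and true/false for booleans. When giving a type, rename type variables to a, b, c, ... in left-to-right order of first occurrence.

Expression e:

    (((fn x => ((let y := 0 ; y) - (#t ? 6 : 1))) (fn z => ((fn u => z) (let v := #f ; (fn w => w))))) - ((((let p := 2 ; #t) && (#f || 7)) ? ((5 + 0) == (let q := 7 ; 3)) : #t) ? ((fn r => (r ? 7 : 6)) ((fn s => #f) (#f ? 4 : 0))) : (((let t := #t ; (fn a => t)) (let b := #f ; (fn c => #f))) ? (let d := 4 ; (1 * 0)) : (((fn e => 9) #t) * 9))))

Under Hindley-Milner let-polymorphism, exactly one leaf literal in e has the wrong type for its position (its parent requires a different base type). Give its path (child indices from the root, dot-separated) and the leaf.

Derivation:
let y : Int
y : Int
  unify Int ~ Int
  unify Bool ~ Bool
  unify Int ~ Int
  unify Int ~ Int
\x._ : a -> Int
z : b
\u._ : c -> b
let v : Bool
w : d
\w._ : d -> d
  unify c -> b ~ (d -> d) -> e
  unify c ~ d -> d
  unify b ~ e
_ _ : e
\z._ : e -> e
  unify a -> Int ~ (e -> e) -> f
  unify a ~ e -> e
  unify Int ~ f
_ _ : Int
  unify Int ~ Int
let p : Int
  unify Bool ~ Bool
  unify Bool ~ Bool
  unify Int ~ Bool
  FAIL: mismatch Int ~ Bool

Answer: 1.0.0.1.1 : 7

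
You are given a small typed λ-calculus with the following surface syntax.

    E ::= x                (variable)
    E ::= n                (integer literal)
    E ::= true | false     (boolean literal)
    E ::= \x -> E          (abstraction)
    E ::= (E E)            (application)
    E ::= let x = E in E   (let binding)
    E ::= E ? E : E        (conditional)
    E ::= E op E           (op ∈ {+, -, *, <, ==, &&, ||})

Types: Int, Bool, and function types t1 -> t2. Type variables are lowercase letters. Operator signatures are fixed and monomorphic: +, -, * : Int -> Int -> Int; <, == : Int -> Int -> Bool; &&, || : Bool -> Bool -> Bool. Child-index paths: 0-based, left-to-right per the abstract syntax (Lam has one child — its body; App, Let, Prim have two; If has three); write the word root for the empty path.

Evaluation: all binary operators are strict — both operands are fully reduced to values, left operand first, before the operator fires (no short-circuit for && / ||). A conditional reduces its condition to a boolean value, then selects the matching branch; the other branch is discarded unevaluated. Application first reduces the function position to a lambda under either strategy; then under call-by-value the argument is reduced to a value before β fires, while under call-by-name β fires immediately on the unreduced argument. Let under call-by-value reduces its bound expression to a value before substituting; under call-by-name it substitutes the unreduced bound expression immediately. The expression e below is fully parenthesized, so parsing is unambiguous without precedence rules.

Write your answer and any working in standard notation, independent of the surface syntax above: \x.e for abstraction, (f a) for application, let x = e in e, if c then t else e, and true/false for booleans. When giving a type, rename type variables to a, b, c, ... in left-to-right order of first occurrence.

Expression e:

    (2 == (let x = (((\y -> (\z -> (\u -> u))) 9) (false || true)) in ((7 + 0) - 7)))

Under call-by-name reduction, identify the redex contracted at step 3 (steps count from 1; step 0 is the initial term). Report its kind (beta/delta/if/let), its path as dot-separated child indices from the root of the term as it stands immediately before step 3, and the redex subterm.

Working:
step 0: (2 == (let x = (((\y.(\z.(\u.u))) 9) (false || true)) in ((7 + 0) - 7)))
step 1: [let@1] (2 == ((7 + 0) - 7))
step 2: [delta@1.0] (2 == (7 - 7))
step 3: [delta@1] (2 == 0)

Answer: delta at 1 : (7 - 7)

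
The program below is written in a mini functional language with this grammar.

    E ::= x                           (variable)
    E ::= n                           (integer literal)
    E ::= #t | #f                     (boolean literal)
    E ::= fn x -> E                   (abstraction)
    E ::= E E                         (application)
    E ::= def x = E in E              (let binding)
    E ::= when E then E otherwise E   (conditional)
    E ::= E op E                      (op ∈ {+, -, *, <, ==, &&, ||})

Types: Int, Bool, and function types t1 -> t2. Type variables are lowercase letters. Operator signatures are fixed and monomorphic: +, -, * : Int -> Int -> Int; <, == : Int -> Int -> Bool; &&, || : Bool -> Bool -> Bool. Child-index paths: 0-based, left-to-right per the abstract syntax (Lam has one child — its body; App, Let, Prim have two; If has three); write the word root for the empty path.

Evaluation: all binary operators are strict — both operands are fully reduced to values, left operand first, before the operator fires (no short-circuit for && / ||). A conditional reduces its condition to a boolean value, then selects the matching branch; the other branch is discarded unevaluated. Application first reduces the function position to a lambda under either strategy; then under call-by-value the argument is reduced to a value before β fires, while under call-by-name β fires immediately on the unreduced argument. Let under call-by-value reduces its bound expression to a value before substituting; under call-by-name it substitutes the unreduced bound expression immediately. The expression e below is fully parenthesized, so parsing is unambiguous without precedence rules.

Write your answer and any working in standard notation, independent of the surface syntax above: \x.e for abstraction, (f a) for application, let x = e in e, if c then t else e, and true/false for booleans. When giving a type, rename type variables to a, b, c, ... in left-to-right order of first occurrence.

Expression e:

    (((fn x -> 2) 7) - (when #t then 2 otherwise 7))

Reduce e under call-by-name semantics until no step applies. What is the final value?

Answer: 0

Derivation:
step 0: (((\x.2) 7) - (if true then 2 else 7))
step 1: [beta@0] (2 - (if true then 2 else 7))
step 2: [if@1] (2 - 2)
step 3: [delta@root] 0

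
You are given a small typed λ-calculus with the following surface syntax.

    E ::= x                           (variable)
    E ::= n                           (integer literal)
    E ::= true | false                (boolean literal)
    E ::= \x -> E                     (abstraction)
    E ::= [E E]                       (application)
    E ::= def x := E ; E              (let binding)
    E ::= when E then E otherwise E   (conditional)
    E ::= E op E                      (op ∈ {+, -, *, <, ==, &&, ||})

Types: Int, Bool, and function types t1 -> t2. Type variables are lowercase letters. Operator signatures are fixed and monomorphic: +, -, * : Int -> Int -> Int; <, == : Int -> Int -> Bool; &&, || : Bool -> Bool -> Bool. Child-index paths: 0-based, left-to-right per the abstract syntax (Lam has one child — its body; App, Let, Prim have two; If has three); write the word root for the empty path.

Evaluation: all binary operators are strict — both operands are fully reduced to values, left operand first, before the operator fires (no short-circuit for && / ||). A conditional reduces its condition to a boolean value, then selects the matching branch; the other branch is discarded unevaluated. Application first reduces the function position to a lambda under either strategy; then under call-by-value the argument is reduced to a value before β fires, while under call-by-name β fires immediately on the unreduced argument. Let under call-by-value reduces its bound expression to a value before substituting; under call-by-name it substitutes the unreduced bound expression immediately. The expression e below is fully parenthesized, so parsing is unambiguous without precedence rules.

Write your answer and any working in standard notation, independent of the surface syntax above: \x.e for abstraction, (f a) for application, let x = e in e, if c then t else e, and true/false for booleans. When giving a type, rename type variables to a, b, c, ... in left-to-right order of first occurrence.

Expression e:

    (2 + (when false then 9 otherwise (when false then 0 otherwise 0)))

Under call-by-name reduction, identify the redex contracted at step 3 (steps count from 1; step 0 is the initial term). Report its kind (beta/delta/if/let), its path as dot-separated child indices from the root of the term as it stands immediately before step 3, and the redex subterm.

Trace:
step 0: (2 + (if false then 9 else (if false then 0 else 0)))
step 1: [if@1] (2 + (if false then 0 else 0))
step 2: [if@1] (2 + 0)
step 3: [delta@root] 2

Answer: delta at root : (2 + 0)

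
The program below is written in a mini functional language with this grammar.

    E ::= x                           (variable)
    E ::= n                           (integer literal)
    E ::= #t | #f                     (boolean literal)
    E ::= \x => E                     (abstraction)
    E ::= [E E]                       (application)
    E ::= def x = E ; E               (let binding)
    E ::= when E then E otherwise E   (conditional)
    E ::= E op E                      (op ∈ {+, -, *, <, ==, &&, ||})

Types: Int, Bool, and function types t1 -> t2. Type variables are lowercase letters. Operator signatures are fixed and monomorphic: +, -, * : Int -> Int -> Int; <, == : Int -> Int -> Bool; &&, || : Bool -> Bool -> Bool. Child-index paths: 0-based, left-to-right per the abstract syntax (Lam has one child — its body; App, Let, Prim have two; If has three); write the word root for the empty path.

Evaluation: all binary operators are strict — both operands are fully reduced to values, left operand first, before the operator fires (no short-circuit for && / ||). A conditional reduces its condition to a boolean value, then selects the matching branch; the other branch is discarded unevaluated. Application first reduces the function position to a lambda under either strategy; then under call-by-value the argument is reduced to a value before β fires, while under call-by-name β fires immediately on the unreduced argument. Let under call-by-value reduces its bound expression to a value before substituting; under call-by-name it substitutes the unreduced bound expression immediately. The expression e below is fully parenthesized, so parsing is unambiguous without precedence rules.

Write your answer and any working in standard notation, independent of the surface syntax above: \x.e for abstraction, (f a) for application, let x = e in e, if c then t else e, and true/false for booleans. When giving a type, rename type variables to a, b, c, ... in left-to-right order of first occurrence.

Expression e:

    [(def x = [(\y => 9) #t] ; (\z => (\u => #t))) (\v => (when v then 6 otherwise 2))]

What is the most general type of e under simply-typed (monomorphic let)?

Answer: a -> Bool

Working:
\y._ : a -> Int
  unify a -> Int ~ Bool -> b
  unify a ~ Bool
  unify Int ~ b
_ _ : Int
let x : Int
\u._ : d -> Bool
\z._ : c -> d -> Bool
v : e
  unify e ~ Bool
  unify Int ~ Int
\v._ : Bool -> Int
  unify c -> d -> Bool ~ (Bool -> Int) -> f
  unify c ~ Bool -> Int
  unify d -> Bool ~ f
_ _ : d -> Bool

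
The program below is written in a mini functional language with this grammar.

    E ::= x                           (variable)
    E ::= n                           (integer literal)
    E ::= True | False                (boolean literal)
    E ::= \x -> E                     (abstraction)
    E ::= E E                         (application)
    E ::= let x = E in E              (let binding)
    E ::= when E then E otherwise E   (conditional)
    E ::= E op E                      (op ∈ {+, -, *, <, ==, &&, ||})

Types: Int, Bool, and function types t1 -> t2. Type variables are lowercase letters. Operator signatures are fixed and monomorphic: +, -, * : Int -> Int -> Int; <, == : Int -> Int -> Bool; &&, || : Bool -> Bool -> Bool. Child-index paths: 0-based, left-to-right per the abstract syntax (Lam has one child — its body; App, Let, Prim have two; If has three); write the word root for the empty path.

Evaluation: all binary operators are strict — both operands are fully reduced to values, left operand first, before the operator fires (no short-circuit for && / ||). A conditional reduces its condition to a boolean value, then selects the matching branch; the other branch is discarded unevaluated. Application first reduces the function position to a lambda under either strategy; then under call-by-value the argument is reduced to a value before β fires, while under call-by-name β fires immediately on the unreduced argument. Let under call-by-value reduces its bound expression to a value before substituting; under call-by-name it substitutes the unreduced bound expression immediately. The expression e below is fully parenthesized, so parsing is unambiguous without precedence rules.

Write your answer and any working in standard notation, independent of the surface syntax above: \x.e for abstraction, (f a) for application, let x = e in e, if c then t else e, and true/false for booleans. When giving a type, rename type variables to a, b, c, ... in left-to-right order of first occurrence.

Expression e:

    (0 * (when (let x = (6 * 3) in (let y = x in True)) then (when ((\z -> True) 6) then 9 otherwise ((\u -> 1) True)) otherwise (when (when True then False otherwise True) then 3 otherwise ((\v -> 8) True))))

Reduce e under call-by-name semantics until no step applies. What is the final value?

Trace:
step 0: (0 * (if (let x = (6 * 3) in (let y = x in true)) then (if ((\z.true) 6) then 9 else ((\u.1) true)) else (if (if true then false else true) then 3 else ((\v.8) true))))
step 1: [let@1.0] (0 * (if (let y = (6 * 3) in true) then (if ((\z.true) 6) then 9 else ((\u.1) true)) else (if (if true then false else true) then 3 else ((\v.8) true))))
step 2: [let@1.0] (0 * (if true then (if ((\z.true) 6) then 9 else ((\u.1) true)) else (if (if true then false else true) then 3 else ((\v.8) true))))
step 3: [if@1] (0 * (if ((\z.true) 6) then 9 else ((\u.1) true)))
step 4: [beta@1.0] (0 * (if true then 9 else ((\u.1) true)))
step 5: [if@1] (0 * 9)
step 6: [delta@root] 0

Answer: 0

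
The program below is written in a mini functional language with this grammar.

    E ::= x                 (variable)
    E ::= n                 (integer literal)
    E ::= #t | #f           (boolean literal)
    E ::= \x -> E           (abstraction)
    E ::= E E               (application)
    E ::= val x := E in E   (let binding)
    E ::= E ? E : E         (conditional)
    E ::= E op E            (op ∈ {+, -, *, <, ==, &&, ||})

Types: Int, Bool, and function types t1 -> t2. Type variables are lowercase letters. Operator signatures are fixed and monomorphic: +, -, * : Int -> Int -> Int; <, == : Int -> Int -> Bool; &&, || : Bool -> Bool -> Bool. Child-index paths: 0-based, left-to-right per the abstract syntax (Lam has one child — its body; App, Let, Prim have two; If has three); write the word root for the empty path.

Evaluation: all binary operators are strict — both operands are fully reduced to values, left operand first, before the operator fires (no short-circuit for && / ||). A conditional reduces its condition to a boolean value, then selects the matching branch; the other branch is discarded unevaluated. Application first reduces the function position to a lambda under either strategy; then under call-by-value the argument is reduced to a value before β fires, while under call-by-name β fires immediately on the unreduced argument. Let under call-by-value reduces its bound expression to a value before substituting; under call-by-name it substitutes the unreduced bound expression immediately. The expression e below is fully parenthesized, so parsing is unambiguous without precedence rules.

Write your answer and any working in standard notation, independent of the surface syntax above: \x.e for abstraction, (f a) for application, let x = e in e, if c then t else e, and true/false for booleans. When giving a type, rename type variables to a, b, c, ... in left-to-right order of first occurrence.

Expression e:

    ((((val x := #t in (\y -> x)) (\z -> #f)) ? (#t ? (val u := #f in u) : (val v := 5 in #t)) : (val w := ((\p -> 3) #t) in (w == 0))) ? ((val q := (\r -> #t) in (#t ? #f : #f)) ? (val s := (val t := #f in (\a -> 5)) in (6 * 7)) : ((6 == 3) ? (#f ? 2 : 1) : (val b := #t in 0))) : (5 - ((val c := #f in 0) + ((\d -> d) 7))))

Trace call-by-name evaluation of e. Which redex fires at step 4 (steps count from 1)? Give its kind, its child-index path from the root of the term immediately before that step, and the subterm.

Answer: if at 0 : (if true then (let u = false in u) else (let v = 5 in true))

Working:
step 0: (if (if ((let x = true in (\y.x)) (\z.false)) then (if true then (let u = false in u) else (let v = 5 in true)) else (let w = ((\p.3) true) in (w == 0))) then (if (let q = (\r.true) in (if true then false else false)) then (let s = (let t = false in (\a.5)) in (6 * 7)) else (if (6 == 3) then (if false then 2 else 1) else (let b = true in 0))) else (5 - ((let c = false in 0) + ((\d.d) 7))))
step 1: [let@0.0.0] (if (if ((\y.true) (\z.false)) then (if true then (let u = false in u) else (let v = 5 in true)) else (let w = ((\p.3) true) in (w == 0))) then (if (let q = (\r.true) in (if true then false else false)) then (let s = (let t = false in (\a.5)) in (6 * 7)) else (if (6 == 3) then (if false then 2 else 1) else (let b = true in 0))) else (5 - ((let c = false in 0) + ((\d.d) 7))))
step 2: [beta@0.0] (if (if true then (if true then (let u = false in u) else (let v = 5 in true)) else (let w = ((\p.3) true) in (w == 0))) then (if (let q = (\r.true) in (if true then false else false)) then (let s = (let t = false in (\a.5)) in (6 * 7)) else (if (6 == 3) then (if false then 2 else 1) else (let b = true in 0))) else (5 - ((let c = false in 0) + ((\d.d) 7))))
step 3: [if@0] (if (if true then (let u = false in u) else (let v = 5 in true)) then (if (let q = (\r.true) in (if true then false else false)) then (let s = (let t = false in (\a.5)) in (6 * 7)) else (if (6 == 3) then (if false then 2 else 1) else (let b = true in 0))) else (5 - ((let c = false in 0) + ((\d.d) 7))))
step 4: [if@0] (if (let u = false in u) then (if (let q = (\r.true) in (if true then false else false)) then (let s = (let t = false in (\a.5)) in (6 * 7)) else (if (6 == 3) then (if false then 2 else 1) else (let b = true in 0))) else (5 - ((let c = false in 0) + ((\d.d) 7))))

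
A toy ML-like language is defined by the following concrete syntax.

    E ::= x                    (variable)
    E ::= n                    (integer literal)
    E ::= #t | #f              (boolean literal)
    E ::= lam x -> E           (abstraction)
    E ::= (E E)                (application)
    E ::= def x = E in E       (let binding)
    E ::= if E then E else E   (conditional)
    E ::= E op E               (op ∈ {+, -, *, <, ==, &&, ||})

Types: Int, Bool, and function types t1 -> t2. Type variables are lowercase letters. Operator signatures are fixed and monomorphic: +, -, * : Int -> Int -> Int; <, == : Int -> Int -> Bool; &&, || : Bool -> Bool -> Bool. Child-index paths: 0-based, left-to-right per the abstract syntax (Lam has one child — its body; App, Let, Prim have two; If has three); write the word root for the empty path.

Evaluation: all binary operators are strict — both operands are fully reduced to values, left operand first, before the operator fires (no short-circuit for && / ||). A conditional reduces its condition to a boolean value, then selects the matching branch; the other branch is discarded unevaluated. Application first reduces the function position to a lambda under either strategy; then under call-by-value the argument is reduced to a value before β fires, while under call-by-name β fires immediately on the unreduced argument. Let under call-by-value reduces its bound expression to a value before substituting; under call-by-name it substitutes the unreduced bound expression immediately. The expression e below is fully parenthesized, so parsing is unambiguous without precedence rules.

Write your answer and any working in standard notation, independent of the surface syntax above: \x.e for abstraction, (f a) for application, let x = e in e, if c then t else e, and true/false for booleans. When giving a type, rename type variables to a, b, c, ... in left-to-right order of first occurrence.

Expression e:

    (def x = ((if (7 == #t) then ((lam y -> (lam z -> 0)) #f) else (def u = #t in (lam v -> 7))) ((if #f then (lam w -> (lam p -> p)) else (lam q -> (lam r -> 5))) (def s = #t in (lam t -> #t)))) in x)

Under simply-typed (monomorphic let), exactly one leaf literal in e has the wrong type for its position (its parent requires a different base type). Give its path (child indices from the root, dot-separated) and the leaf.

Working:
  unify Int ~ Int
  unify Bool ~ Int
  FAIL: mismatch Bool ~ Int

Answer: 0.0.0.1 : true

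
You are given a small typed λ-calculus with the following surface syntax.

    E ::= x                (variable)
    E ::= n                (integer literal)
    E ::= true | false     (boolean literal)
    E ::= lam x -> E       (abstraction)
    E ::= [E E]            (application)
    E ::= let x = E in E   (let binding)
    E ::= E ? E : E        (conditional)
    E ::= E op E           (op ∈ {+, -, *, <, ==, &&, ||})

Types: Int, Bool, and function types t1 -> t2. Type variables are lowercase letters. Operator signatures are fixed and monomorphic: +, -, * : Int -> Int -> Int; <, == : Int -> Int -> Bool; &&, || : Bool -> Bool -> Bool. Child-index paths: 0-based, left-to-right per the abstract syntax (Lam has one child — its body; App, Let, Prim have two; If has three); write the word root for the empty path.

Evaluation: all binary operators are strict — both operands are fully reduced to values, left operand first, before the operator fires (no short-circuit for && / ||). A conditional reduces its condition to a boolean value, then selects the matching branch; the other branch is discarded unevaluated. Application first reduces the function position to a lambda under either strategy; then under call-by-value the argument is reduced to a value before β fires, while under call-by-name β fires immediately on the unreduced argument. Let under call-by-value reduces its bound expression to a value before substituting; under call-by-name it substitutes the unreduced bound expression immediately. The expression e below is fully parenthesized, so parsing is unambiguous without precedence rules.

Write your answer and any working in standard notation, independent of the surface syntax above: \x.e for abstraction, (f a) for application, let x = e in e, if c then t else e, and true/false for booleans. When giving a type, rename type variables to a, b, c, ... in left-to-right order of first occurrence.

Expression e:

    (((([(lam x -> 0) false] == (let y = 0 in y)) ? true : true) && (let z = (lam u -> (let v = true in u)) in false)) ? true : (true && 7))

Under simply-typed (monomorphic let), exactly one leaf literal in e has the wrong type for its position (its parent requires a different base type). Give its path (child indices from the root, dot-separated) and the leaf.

Answer: 2.1 : 7

Derivation:
\x._ : a -> Int
  unify a -> Int ~ Bool -> b
  unify a ~ Bool
  unify Int ~ b
_ _ : Int
  unify Int ~ Int
let y : Int
y : Int
  unify Int ~ Int
  unify Bool ~ Bool
  unify Bool ~ Bool
  unify Bool ~ Bool
let v : Bool
u : c
\u._ : c -> c
let z : c -> c
  unify Bool ~ Bool
  unify Bool ~ Bool
  unify Bool ~ Bool
  unify Int ~ Bool
  FAIL: mismatch Int ~ Bool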